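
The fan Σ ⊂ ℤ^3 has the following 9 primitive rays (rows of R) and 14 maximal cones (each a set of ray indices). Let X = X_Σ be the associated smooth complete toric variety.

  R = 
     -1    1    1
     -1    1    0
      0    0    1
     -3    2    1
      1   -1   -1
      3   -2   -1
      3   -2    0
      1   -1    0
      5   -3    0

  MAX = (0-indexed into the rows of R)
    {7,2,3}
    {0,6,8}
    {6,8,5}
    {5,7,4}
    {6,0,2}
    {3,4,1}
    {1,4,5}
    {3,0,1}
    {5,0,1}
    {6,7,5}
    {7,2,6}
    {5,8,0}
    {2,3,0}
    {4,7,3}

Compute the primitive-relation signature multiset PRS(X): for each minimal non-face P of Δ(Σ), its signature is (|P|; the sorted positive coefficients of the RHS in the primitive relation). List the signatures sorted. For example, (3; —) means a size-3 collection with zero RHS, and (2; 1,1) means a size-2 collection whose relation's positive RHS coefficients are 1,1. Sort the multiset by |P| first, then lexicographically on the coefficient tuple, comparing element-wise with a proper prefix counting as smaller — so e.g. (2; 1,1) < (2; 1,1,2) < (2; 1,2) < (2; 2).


The 16 primitive collections of Σ (r=9, n=3):

  {0,4}:  v_{0} + v_{4} = 0  →  sig = (2; —)
  {1,7}:  v_{1} + v_{7} = 0  →  sig = (2; —)
  {3,5}:  v_{3} + v_{5} = 0  →  sig = (2; —)
  {0,7}:  v_{0} + v_{7} = v_{2}  →  sig = (2; 1)
  {1,2}:  v_{1} + v_{2} = v_{0}  →  sig = (2; 1)
  {2,4}:  v_{2} + v_{4} = v_{7}  →  sig = (2; 1)
  {2,5}:  v_{2} + v_{5} = v_{6}  →  sig = (2; 1)
  {3,6}:  v_{3} + v_{6} = v_{2}  →  sig = (2; 1)
  {1,6}:  v_{1} + v_{6} = v_{0} + v_{5}  →  sig = (2; 1,1)
  {3,8}:  v_{3} + v_{8} = v_{0} + v_{6}  →  sig = (2; 1,1)
  {4,6}:  v_{4} + v_{6} = v_{5} + v_{7}  →  sig = (2; 1,1)
  {4,8}:  v_{4} + v_{8} = v_{5} + v_{6}  →  sig = (2; 1,1)
  {2,8}:  v_{2} + v_{8} = v_{0} + 2·v_{6}  →  sig = (2; 1,2)
  {7,8}:  v_{7} + v_{8} = 2·v_{6}  →  sig = (2; 2)
  {1,8}:  v_{1} + v_{8} = 2·v_{0} + 2·v_{5}  →  sig = (2; 2,2)
  {0,5,6}:  v_{0} + v_{5} + v_{6} = v_{8}  →  sig = (3; 1)

Hence PRS(X_Σ) =
    (2; —)
    (2; —)
    (2; —)
    (2; 1)
    (2; 1)
    (2; 1)
    (2; 1)
    (2; 1)
    (2; 1,1)
    (2; 1,1)
    (2; 1,1)
    (2; 1,1)
    (2; 1,2)
    (2; 2)
    (2; 2,2)
    (3; 1)


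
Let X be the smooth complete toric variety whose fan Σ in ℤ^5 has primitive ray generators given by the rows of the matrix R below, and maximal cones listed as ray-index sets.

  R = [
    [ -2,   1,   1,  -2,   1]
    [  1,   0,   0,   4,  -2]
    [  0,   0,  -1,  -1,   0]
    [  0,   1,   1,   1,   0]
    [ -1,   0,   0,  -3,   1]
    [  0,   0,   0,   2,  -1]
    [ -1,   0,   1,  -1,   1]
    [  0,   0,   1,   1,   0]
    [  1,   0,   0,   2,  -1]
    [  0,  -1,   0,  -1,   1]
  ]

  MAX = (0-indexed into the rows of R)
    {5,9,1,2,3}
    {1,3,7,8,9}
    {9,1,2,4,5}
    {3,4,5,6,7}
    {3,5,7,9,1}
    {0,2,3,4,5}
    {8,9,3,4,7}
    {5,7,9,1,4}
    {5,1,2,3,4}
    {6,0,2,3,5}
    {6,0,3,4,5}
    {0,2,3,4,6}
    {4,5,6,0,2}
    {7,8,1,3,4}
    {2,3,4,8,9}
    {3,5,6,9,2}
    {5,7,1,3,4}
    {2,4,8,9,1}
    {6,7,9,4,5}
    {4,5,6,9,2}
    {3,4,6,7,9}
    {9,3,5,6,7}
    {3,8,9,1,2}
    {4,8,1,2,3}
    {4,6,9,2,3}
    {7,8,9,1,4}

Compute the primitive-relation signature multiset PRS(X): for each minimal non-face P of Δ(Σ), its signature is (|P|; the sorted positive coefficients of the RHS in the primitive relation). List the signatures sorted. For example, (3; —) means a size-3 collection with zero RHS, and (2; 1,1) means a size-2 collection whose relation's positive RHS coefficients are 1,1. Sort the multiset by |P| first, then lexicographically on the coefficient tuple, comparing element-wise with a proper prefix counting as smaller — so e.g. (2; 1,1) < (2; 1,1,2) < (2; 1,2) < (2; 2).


11 minimal non-faces of Δ(Σ) (on 10 rays):

  P = {2,7}:  v_{2} + v_{7} = 0  ⇒ sig = (2; —)
  P = {5,8}:  v_{5} + v_{8} = v_{1}  ⇒ sig = (2; 1)
  P = {6,8}:  v_{6} + v_{8} = v_{7}  ⇒ sig = (2; 1)
  P = {1,6}:  v_{1} + v_{6} = v_{5} + v_{7}  ⇒ sig = (2; 1,1)
  P = {0,8}:  v_{0} + v_{8} = v_{3} + v_{4} + v_{5}  ⇒ sig = (2; 1,1,1)
  P = {0,7}:  v_{0} + v_{7} = v_{3} + v_{4} + v_{5} + v_{6}  ⇒ sig = (2; 1,1,1,1)
  P = {0,1}:  v_{0} + v_{1} = v_{3} + v_{4} + 2·v_{5}  ⇒ sig = (2; 1,1,2)
  P = {0,9}:  v_{0} + v_{9} = v_{2} + 2·v_{6}  ⇒ sig = (2; 1,2)
  P = {1,3,4,9}:  v_{1} + v_{3} + v_{4} + v_{9} = v_{7}  ⇒ sig = (4; 1)
  P = {3,4,5,9}:  v_{3} + v_{4} + v_{5} + v_{9} = v_{6}  ⇒ sig = (4; 1)
  P = {2,3,4,5,6}:  v_{2} + v_{3} + v_{4} + v_{5} + v_{6} = v_{0}  ⇒ sig = (5; 1)

Hence PRS(X_Σ) =
{ (2; —),  (2; 1) ×2,  (2; 1,1),  (2; 1,1,1),  (2; 1,1,1,1),  (2; 1,1,2),  (2; 1,2),  (4; 1) ×2,  (5; 1) }


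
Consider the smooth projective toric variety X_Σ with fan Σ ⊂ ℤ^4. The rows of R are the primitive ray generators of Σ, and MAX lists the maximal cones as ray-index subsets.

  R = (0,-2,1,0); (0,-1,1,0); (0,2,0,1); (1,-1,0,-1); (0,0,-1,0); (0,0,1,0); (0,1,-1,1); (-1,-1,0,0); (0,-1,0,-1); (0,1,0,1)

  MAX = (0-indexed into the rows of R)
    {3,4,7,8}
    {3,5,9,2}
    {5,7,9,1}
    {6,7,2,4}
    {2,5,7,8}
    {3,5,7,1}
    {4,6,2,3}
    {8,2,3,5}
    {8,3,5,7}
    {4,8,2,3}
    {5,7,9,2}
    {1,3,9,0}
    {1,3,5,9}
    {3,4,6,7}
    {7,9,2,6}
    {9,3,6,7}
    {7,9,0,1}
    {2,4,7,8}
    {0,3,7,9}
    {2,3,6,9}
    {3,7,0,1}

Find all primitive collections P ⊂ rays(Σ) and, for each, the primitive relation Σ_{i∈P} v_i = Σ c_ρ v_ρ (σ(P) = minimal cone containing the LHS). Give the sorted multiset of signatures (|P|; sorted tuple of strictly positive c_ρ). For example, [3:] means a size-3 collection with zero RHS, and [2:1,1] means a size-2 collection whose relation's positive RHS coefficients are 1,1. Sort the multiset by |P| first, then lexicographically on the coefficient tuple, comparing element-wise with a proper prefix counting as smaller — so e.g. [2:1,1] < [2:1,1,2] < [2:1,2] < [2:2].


Minimal non-faces — 17 found among 10 rays, 21 max cones:

  • {4,5}:  v_{4} + v_{5} = 0 ; sig = [2:]
  • {8,9}:  v_{8} + v_{9} = 0 ; sig = [2:]
  • {4,9}:  v_{4} + v_{9} = v_{6} ; sig = [2:1]
  • {5,6}:  v_{5} + v_{6} = v_{9} ; sig = [2:1]
  • {6,8}:  v_{6} + v_{8} = v_{4} ; sig = [2:1]
  • {0,2}:  v_{0} + v_{2} = v_{1} + v_{9} ; sig = [2:1,1]
  • {1,2}:  v_{1} + v_{2} = v_{5} + v_{9} ; sig = [2:1,1]
  • {0,8}:  v_{0} + v_{8} = v_{1} + v_{3} + v_{7} ; sig = [2:1,1,1]
  • {1,4}:  v_{1} + v_{4} = v_{3} + v_{7} + v_{9} ; sig = [2:1,1,1]
  • {1,8}:  v_{1} + v_{8} = v_{3} + v_{5} + v_{7} ; sig = [2:1,1,1]
  • {1,6}:  v_{1} + v_{6} = v_{3} + v_{7} + 2·v_{9} ; sig = [2:1,1,2]
  • {0,5}:  v_{0} + v_{5} = 2·v_{1} ; sig = [2:2]
  • {0,4}:  v_{0} + v_{4} = 2·v_{3} + 2·v_{7} + 2·v_{9} ; sig = [2:2,2,2]
  • {0,6}:  v_{0} + v_{6} = 2·v_{3} + 2·v_{7} + 3·v_{9} ; sig = [2:2,2,3]
  • {2,3,7}:  v_{2} + v_{3} + v_{7} = 0 ; sig = [3:]
  • {1,3,7,9}:  v_{1} + v_{3} + v_{7} + v_{9} = v_{0} ; sig = [4:1]
  • {3,5,7,9}:  v_{3} + v_{5} + v_{7} + v_{9} = v_{1} ; sig = [4:1]

so the primitive-relation signature multiset is
    |P|=2: 14 collections, coeffs (), (), (1), (1), (1), (1,1), (1,1), (1,1,1), (1,1,1), (1,1,1), (1,1,2), (2), (2,2,2), (2,2,3)
    |P|=3: 1 collection, coeffs ()
    |P|=4: 2 collections, coeffs (1), (1)


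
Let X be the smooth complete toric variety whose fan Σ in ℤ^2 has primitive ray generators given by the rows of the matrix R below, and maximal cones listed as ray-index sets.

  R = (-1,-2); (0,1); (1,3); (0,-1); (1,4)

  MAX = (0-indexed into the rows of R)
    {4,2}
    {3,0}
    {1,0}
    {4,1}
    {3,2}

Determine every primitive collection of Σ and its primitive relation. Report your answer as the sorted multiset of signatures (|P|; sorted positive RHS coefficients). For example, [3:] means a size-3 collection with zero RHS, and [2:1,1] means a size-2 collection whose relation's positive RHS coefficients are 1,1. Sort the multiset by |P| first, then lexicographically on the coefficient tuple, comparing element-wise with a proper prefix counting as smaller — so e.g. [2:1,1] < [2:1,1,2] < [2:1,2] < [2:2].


Σ has 5 primitive collections:

  P = {1,3}:  v_{1} + v_{3} = 0 — sig = [2:]
  P = {0,2}:  v_{0} + v_{2} = v_{1} — sig = [2:1]
  P = {1,2}:  v_{1} + v_{2} = v_{4} — sig = [2:1]
  P = {3,4}:  v_{3} + v_{4} = v_{2} — sig = [2:1]
  P = {0,4}:  v_{0} + v_{4} = 2·v_{1} — sig = [2:2]

Signatures (|P|; sorted positive RHS coefficients), sorted:
    [2:]
    [2:1]
    [2:1]
    [2:1]
    [2:2]


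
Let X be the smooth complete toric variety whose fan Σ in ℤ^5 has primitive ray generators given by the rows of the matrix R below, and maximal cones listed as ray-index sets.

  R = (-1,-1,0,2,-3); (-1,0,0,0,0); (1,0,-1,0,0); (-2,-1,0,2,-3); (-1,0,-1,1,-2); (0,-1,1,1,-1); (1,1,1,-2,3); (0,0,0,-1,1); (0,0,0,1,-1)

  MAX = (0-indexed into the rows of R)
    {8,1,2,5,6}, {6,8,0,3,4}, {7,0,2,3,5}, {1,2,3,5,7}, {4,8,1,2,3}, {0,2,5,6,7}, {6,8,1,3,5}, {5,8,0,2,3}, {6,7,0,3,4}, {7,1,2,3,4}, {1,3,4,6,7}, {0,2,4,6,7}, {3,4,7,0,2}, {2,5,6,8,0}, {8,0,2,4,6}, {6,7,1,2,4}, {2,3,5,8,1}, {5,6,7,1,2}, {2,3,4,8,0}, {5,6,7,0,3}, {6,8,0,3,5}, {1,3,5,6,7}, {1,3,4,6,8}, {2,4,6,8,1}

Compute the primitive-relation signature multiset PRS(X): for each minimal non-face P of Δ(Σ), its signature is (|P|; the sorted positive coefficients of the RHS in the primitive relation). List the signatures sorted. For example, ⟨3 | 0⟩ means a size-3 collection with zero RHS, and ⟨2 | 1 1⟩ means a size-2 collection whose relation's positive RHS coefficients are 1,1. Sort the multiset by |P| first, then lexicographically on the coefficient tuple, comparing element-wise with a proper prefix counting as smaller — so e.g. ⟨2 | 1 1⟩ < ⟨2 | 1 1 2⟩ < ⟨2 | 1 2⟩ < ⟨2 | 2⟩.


The 4 primitive collections of Σ (r=9, n=5):

  • {7,8}:  v_{7} + v_{8} = 0  →  sig = ⟨2 | 0⟩
  • {0,1}:  v_{0} + v_{1} = v_{3}  →  sig = ⟨2 | 1⟩
  • {4,5}:  v_{4} + v_{5} = v_{0}  →  sig = ⟨2 | 1⟩
  • {2,3,6}:  v_{2} + v_{3} + v_{6} = 0  →  sig = ⟨3 | 0⟩

Signatures (|P|; sorted positive RHS coefficients), sorted:
    |P|=2: 3 collections, coeffs (), (1), (1)
    |P|=3: 1 collection, coeffs ()


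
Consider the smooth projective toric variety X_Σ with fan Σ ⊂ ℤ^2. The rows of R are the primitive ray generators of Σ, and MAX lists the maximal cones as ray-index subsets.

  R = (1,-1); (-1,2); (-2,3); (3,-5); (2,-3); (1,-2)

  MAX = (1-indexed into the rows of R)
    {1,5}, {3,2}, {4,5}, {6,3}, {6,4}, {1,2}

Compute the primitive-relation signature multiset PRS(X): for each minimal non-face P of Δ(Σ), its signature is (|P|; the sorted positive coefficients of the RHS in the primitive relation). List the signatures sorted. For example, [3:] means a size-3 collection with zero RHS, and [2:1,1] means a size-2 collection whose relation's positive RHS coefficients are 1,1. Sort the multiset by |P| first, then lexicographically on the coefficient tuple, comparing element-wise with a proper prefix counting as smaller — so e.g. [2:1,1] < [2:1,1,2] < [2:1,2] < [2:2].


|primitive collections| = 9. Relations:

  P={2,6}:  v_{2} + v_{6} = 0  so sig = [2:]
  P={3,5}:  v_{3} + v_{5} = 0  so sig = [2:]
  P={1,3}:  v_{1} + v_{3} = v_{2}  so sig = [2:1]
  P={1,6}:  v_{1} + v_{6} = v_{5}  so sig = [2:1]
  P={2,4}:  v_{2} + v_{4} = v_{5}  so sig = [2:1]
  P={2,5}:  v_{2} + v_{5} = v_{1}  so sig = [2:1]
  P={3,4}:  v_{3} + v_{4} = v_{6}  so sig = [2:1]
  P={5,6}:  v_{5} + v_{6} = v_{4}  so sig = [2:1]
  P={1,4}:  v_{1} + v_{4} = 2·v_{5}  so sig = [2:2]

so the primitive-relation signature multiset is
    |P|=2: 9 collections, coeffs (), (), (1), (1), (1), (1), (1), (1), (2)


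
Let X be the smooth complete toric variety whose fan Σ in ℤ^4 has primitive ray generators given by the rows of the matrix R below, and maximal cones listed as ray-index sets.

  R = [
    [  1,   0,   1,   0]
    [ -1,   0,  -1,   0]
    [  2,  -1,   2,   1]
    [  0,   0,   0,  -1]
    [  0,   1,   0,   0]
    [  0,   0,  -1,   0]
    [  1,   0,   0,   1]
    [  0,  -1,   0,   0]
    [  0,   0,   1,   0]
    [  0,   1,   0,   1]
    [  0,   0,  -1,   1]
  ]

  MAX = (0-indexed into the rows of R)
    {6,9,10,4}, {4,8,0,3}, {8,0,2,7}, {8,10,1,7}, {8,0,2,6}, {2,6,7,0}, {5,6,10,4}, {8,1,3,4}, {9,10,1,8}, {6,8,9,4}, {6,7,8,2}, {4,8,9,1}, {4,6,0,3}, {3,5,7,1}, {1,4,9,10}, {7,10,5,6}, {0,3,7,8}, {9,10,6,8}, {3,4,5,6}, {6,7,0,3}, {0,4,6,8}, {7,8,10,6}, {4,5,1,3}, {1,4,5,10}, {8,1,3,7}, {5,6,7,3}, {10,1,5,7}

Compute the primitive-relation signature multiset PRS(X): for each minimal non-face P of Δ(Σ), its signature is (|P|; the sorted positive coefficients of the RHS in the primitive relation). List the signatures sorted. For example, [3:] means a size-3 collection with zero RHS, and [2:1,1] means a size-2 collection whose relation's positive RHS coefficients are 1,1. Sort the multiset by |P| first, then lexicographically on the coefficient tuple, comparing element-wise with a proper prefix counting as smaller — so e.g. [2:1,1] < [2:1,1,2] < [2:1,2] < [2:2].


The 20 primitive collections of Σ (r=11, n=4):

  {0,1}:  v_{0} + v_{1} = 0  so sig = [2:]
  {4,7}:  v_{4} + v_{7} = 0  so sig = [2:]
  {5,8}:  v_{5} + v_{8} = 0  so sig = [2:]
  {0,10}:  v_{0} + v_{10} = v_{6}  so sig = [2:1]
  {1,6}:  v_{1} + v_{6} = v_{10}  so sig = [2:1]
  {3,9}:  v_{3} + v_{9} = v_{4}  so sig = [2:1]
  {3,10}:  v_{3} + v_{10} = v_{5}  so sig = [2:1]
  {0,5}:  v_{0} + v_{5} = v_{3} + v_{6}  so sig = [2:1,1]
  {5,9}:  v_{5} + v_{9} = v_{4} + v_{10}  so sig = [2:1,1]
  {7,9}:  v_{7} + v_{9} = v_{8} + v_{10}  so sig = [2:1,1]
  {0,9}:  v_{0} + v_{9} = v_{4} + v_{6} + v_{8}  so sig = [2:1,1,1]
  {1,2}:  v_{1} + v_{2} = v_{6} + v_{7} + v_{8}  so sig = [2:1,1,1]
  {2,4}:  v_{2} + v_{4} = v_{0} + v_{6} + v_{8}  so sig = [2:1,1,1]
  {2,5}:  v_{2} + v_{5} = v_{0} + v_{6} + v_{7}  so sig = [2:1,1,1]
  {2,10}:  v_{2} + v_{10} = 2·v_{6} + v_{7} + v_{8}  so sig = [2:1,1,2]
  {2,3}:  v_{2} + v_{3} = 2·v_{0} + v_{7}  so sig = [2:1,2]
  {2,9}:  v_{2} + v_{9} = 2·v_{6} + 2·v_{8}  so sig = [2:2,2]
  {3,6,8}:  v_{3} + v_{6} + v_{8} = v_{0}  so sig = [3:1]
  {4,8,10}:  v_{4} + v_{8} + v_{10} = v_{9}  so sig = [3:1]
  {0,6,7,8}:  v_{0} + v_{6} + v_{7} + v_{8} = v_{2}  so sig = [4:1]

Signatures (|P|; sorted positive RHS coefficients), sorted:
    [2:]
    [2:]
    [2:]
    [2:1]
    [2:1]
    [2:1]
    [2:1]
    [2:1,1]
    [2:1,1]
    [2:1,1]
    [2:1,1,1]
    [2:1,1,1]
    [2:1,1,1]
    [2:1,1,1]
    [2:1,1,2]
    [2:1,2]
    [2:2,2]
    [3:1]
    [3:1]
    [4:1]


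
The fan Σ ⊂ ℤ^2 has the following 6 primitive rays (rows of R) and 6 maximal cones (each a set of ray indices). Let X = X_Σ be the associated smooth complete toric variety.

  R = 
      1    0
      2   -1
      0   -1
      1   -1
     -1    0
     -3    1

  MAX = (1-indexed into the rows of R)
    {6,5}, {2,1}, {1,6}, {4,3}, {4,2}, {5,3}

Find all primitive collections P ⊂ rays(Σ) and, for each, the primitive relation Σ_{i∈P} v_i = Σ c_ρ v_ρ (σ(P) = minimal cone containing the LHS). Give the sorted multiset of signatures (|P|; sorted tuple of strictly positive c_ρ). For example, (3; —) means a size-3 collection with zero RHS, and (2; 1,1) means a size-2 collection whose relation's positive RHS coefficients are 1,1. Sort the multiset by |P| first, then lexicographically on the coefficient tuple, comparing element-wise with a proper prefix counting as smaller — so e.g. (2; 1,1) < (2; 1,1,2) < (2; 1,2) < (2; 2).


|primitive collections| = 9. Relations:

  P = {1,5}:  v_{1} + v_{5} = 0  ⇒ sig = (2; —)
  P = {1,3}:  v_{1} + v_{3} = v_{4}  ⇒ sig = (2; 1)
  P = {1,4}:  v_{1} + v_{4} = v_{2}  ⇒ sig = (2; 1)
  P = {2,5}:  v_{2} + v_{5} = v_{4}  ⇒ sig = (2; 1)
  P = {2,6}:  v_{2} + v_{6} = v_{5}  ⇒ sig = (2; 1)
  P = {4,5}:  v_{4} + v_{5} = v_{3}  ⇒ sig = (2; 1)
  P = {2,3}:  v_{2} + v_{3} = 2·v_{4}  ⇒ sig = (2; 2)
  P = {4,6}:  v_{4} + v_{6} = 2·v_{5}  ⇒ sig = (2; 2)
  P = {3,6}:  v_{3} + v_{6} = 3·v_{5}  ⇒ sig = (2; 3)

Sorted signature multiset PRS(X):
    (2; —)
    (2; 1)
    (2; 1)
    (2; 1)
    (2; 1)
    (2; 1)
    (2; 2)
    (2; 2)
    (2; 3)


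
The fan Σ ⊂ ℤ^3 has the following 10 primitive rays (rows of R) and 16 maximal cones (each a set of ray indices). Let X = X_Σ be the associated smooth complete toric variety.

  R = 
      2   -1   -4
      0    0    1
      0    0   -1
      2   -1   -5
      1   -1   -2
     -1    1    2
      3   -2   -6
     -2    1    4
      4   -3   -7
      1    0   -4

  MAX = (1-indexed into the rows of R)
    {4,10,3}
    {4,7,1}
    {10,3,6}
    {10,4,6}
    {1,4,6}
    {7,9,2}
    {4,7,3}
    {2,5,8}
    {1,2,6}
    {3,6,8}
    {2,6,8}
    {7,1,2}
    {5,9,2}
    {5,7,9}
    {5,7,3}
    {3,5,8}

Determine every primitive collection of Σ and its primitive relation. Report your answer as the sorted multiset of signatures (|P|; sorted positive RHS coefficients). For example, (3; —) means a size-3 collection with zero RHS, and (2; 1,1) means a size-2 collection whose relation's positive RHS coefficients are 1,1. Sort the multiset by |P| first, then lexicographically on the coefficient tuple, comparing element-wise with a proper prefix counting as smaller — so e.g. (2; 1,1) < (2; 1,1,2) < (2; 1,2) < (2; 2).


|primitive collections| = 23. Relations:

  {1,8}:  v_{1} + v_{8} = 0 — sig = (2; —)
  {2,3}:  v_{2} + v_{3} = 0 — sig = (2; —)
  {5,6}:  v_{5} + v_{6} = 0 — sig = (2; —)
  {1,3}:  v_{1} + v_{3} = v_{4} — sig = (2; 1)
  {1,5}:  v_{1} + v_{5} = v_{7} — sig = (2; 1)
  {2,4}:  v_{2} + v_{4} = v_{1} — sig = (2; 1)
  {4,8}:  v_{4} + v_{8} = v_{3} — sig = (2; 1)
  {6,7}:  v_{6} + v_{7} = v_{1} — sig = (2; 1)
  {7,8}:  v_{7} + v_{8} = v_{5} — sig = (2; 1)
  {2,10}:  v_{2} + v_{10} = v_{4} + v_{6} — sig = (2; 1,1)
  {3,9}:  v_{3} + v_{9} = v_{5} + v_{7} — sig = (2; 1,1)
  {4,5}:  v_{4} + v_{5} = v_{3} + v_{7} — sig = (2; 1,1)
  {5,10}:  v_{5} + v_{10} = v_{3} + v_{4} — sig = (2; 1,1)
  {6,9}:  v_{6} + v_{9} = v_{2} + v_{7} — sig = (2; 1,1)
  {9,10}:  v_{9} + v_{10} = v_{4} + v_{7} — sig = (2; 1,1)
  {1,9}:  v_{1} + v_{9} = v_{2} + 2·v_{7} — sig = (2; 1,2)
  {1,10}:  v_{1} + v_{10} = 2·v_{4} + v_{6} — sig = (2; 1,2)
  {8,9}:  v_{8} + v_{9} = v_{2} + 2·v_{5} — sig = (2; 1,2)
  {8,10}:  v_{8} + v_{10} = 2·v_{3} + v_{6} — sig = (2; 1,2)
  {4,9}:  v_{4} + v_{9} = 2·v_{7} — sig = (2; 2)
  {7,10}:  v_{7} + v_{10} = 2·v_{4} — sig = (2; 2)
  {2,5,7}:  v_{2} + v_{5} + v_{7} = v_{9} — sig = (3; 1)
  {3,4,6}:  v_{3} + v_{4} + v_{6} = v_{10} — sig = (3; 1)

Hence PRS(X_Σ) =
[(2; —), (2; —), (2; —), (2; 1), (2; 1), (2; 1), (2; 1), (2; 1), (2; 1), (2; 1,1), (2; 1,1), (2; 1,1), (2; 1,1), (2; 1,1), (2; 1,1), (2; 1,2), (2; 1,2), (2; 1,2), (2; 1,2), (2; 2), (2; 2), (3; 1), (3; 1)]


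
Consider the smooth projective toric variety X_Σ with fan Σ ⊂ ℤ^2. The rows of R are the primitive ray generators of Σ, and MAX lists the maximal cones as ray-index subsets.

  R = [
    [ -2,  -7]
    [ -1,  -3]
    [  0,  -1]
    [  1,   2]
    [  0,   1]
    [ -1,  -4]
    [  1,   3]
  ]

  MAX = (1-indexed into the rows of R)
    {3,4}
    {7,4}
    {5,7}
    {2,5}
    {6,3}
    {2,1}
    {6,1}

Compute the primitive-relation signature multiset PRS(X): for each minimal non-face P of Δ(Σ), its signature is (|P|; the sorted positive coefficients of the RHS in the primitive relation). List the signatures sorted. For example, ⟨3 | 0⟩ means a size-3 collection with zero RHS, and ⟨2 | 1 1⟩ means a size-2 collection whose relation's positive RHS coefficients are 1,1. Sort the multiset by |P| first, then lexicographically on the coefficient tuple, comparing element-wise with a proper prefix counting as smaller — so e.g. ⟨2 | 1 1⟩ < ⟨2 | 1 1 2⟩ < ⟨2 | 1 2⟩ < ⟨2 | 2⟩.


The 14 primitive collections of Σ (r=7, n=2):

  P={2,7}:  v_{2} + v_{7} = 0  →  sig = ⟨2 | 0⟩
  P={3,5}:  v_{3} + v_{5} = 0  →  sig = ⟨2 | 0⟩
  P={1,7}:  v_{1} + v_{7} = v_{6}  →  sig = ⟨2 | 1⟩
  P={2,3}:  v_{2} + v_{3} = v_{6}  →  sig = ⟨2 | 1⟩
  P={2,4}:  v_{2} + v_{4} = v_{3}  →  sig = ⟨2 | 1⟩
  P={2,6}:  v_{2} + v_{6} = v_{1}  →  sig = ⟨2 | 1⟩
  P={3,7}:  v_{3} + v_{7} = v_{4}  →  sig = ⟨2 | 1⟩
  P={4,5}:  v_{4} + v_{5} = v_{7}  →  sig = ⟨2 | 1⟩
  P={5,6}:  v_{5} + v_{6} = v_{2}  →  sig = ⟨2 | 1⟩
  P={6,7}:  v_{6} + v_{7} = v_{3}  →  sig = ⟨2 | 1⟩
  P={1,4}:  v_{1} + v_{4} = v_{3} + v_{6}  →  sig = ⟨2 | 1 1⟩
  P={1,3}:  v_{1} + v_{3} = 2·v_{6}  →  sig = ⟨2 | 2⟩
  P={1,5}:  v_{1} + v_{5} = 2·v_{2}  →  sig = ⟨2 | 2⟩
  P={4,6}:  v_{4} + v_{6} = 2·v_{3}  →  sig = ⟨2 | 2⟩

Hence PRS(X_Σ) =
    ⟨2 | 0⟩
    ⟨2 | 0⟩
    ⟨2 | 1⟩
    ⟨2 | 1⟩
    ⟨2 | 1⟩
    ⟨2 | 1⟩
    ⟨2 | 1⟩
    ⟨2 | 1⟩
    ⟨2 | 1⟩
    ⟨2 | 1⟩
    ⟨2 | 1 1⟩
    ⟨2 | 2⟩
    ⟨2 | 2⟩
    ⟨2 | 2⟩


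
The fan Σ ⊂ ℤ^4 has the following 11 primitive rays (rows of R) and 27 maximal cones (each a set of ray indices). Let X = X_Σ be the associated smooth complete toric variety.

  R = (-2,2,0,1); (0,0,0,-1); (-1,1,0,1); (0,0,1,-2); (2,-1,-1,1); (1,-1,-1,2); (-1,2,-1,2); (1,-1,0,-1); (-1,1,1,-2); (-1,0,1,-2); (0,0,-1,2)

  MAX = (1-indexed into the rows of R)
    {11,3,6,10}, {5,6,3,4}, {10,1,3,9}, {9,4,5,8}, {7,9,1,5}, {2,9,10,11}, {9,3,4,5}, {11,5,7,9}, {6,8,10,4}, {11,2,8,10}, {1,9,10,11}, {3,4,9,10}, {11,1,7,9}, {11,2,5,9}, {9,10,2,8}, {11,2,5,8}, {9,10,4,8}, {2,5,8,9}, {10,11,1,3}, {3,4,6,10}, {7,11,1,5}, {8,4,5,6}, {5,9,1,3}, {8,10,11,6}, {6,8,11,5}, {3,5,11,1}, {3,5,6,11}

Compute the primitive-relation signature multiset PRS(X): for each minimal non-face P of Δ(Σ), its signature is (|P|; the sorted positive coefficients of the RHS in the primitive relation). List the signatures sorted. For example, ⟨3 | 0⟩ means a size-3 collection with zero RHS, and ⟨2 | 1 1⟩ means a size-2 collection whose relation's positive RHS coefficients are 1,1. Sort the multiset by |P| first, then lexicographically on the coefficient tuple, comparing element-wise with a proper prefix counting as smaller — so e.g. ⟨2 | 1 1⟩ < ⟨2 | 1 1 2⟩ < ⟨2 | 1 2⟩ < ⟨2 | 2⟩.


Δ(Σ) — 11 vertices, 20 min non-faces:

  {3,8}:  v_{3} + v_{8} = 0  →  sig = ⟨2 | 0⟩
  {4,11}:  v_{4} + v_{11} = 0  →  sig = ⟨2 | 0⟩
  {6,9}:  v_{6} + v_{9} = 0  →  sig = ⟨2 | 0⟩
  {5,10}:  v_{5} + v_{10} = v_{8}  →  sig = ⟨2 | 1⟩
  {1,4}:  v_{1} + v_{4} = v_{3} + v_{9}  →  sig = ⟨2 | 1 1⟩
  {1,6}:  v_{1} + v_{6} = v_{3} + v_{11}  →  sig = ⟨2 | 1 1⟩
  {1,8}:  v_{1} + v_{8} = v_{9} + v_{11}  →  sig = ⟨2 | 1 1⟩
  {2,3}:  v_{2} + v_{3} = v_{9} + v_{11}  →  sig = ⟨2 | 1 1⟩
  {2,4}:  v_{2} + v_{4} = v_{8} + v_{9}  →  sig = ⟨2 | 1 1⟩
  {2,6}:  v_{2} + v_{6} = v_{8} + v_{11}  →  sig = ⟨2 | 1 1⟩
  {4,7}:  v_{4} + v_{7} = v_{1} + v_{5} + v_{9}  →  sig = ⟨2 | 1 1 1⟩
  {6,7}:  v_{6} + v_{7} = v_{1} + v_{5} + v_{11}  →  sig = ⟨2 | 1 1 1⟩
  {3,7}:  v_{3} + v_{7} = 2·v_{1} + v_{5}  →  sig = ⟨2 | 1 2⟩
  {7,8}:  v_{7} + v_{8} = v_{5} + 2·v_{9} + 2·v_{11}  →  sig = ⟨2 | 1 2 2⟩
  {2,7}:  v_{2} + v_{7} = v_{5} + 3·v_{9} + 3·v_{11}  →  sig = ⟨2 | 1 3 3⟩
  {1,2}:  v_{1} + v_{2} = 2·v_{9} + 2·v_{11}  →  sig = ⟨2 | 2 2⟩
  {7,10}:  v_{7} + v_{10} = 2·v_{9} + 2·v_{11}  →  sig = ⟨2 | 2 2⟩
  {3,9,11}:  v_{3} + v_{9} + v_{11} = v_{1}  →  sig = ⟨3 | 1⟩
  {8,9,11}:  v_{8} + v_{9} + v_{11} = v_{2}  →  sig = ⟨3 | 1⟩
  {1,5,9,11}:  v_{1} + v_{5} + v_{9} + v_{11} = v_{7}  →  sig = ⟨4 | 1⟩

Hence PRS(X_Σ) =
    ⟨2 | 0⟩
    ⟨2 | 0⟩
    ⟨2 | 0⟩
    ⟨2 | 1⟩
    ⟨2 | 1 1⟩
    ⟨2 | 1 1⟩
    ⟨2 | 1 1⟩
    ⟨2 | 1 1⟩
    ⟨2 | 1 1⟩
    ⟨2 | 1 1⟩
    ⟨2 | 1 1 1⟩
    ⟨2 | 1 1 1⟩
    ⟨2 | 1 2⟩
    ⟨2 | 1 2 2⟩
    ⟨2 | 1 3 3⟩
    ⟨2 | 2 2⟩
    ⟨2 | 2 2⟩
    ⟨3 | 1⟩
    ⟨3 | 1⟩
    ⟨4 | 1⟩


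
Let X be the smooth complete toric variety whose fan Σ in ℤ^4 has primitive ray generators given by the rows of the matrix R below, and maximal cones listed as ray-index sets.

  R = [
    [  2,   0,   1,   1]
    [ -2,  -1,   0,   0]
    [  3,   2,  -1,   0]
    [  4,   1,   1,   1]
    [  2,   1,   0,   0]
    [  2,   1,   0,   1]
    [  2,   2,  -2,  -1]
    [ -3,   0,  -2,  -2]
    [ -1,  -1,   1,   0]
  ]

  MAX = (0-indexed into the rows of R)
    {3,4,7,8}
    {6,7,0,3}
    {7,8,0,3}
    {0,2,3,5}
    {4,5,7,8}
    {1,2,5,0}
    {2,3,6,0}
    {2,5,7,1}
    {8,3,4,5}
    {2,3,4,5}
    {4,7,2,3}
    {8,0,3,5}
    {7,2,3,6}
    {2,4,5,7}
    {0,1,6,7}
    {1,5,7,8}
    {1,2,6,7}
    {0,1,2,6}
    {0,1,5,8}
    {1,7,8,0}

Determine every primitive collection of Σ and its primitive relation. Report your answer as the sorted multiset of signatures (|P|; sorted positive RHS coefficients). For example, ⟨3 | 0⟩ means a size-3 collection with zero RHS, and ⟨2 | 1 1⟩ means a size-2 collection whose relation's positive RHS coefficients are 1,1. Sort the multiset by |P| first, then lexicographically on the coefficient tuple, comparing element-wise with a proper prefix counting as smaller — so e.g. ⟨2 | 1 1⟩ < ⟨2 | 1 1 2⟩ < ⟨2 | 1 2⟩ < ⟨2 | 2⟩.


Minimal non-faces — 10 found among 9 rays, 20 max cones:

  P={1,4}:  v_{1} + v_{4} = 0  ⟹  sig = ⟨2 | 0⟩
  P={0,4}:  v_{0} + v_{4} = v_{3}  ⟹  sig = ⟨2 | 1⟩
  P={1,3}:  v_{1} + v_{3} = v_{0}  ⟹  sig = ⟨2 | 1⟩
  P={2,8}:  v_{2} + v_{8} = v_{4}  ⟹  sig = ⟨2 | 1⟩
  P={6,8}:  v_{6} + v_{8} = v_{3} + v_{7}  ⟹  sig = ⟨2 | 1 1⟩
  P={4,6}:  v_{4} + v_{6} = v_{2} + v_{3} + v_{7}  ⟹  sig = ⟨2 | 1 1 1⟩
  P={5,6}:  v_{5} + v_{6} = v_{1} + 2·v_{2}  ⟹  sig = ⟨2 | 1 2⟩
  P={0,2,7}:  v_{0} + v_{2} + v_{7} = v_{6}  ⟹  sig = ⟨3 | 1⟩
  P={3,5,7}:  v_{3} + v_{5} + v_{7} = v_{2}  ⟹  sig = ⟨3 | 1⟩
  P={0,5,7}:  v_{0} + v_{5} + v_{7} = v_{1} + v_{2}  ⟹  sig = ⟨3 | 1 1⟩

Sorted signature multiset PRS(X):
    ⟨2 | 0⟩
    ⟨2 | 1⟩
    ⟨2 | 1⟩
    ⟨2 | 1⟩
    ⟨2 | 1 1⟩
    ⟨2 | 1 1 1⟩
    ⟨2 | 1 2⟩
    ⟨3 | 1⟩
    ⟨3 | 1⟩
    ⟨3 | 1 1⟩


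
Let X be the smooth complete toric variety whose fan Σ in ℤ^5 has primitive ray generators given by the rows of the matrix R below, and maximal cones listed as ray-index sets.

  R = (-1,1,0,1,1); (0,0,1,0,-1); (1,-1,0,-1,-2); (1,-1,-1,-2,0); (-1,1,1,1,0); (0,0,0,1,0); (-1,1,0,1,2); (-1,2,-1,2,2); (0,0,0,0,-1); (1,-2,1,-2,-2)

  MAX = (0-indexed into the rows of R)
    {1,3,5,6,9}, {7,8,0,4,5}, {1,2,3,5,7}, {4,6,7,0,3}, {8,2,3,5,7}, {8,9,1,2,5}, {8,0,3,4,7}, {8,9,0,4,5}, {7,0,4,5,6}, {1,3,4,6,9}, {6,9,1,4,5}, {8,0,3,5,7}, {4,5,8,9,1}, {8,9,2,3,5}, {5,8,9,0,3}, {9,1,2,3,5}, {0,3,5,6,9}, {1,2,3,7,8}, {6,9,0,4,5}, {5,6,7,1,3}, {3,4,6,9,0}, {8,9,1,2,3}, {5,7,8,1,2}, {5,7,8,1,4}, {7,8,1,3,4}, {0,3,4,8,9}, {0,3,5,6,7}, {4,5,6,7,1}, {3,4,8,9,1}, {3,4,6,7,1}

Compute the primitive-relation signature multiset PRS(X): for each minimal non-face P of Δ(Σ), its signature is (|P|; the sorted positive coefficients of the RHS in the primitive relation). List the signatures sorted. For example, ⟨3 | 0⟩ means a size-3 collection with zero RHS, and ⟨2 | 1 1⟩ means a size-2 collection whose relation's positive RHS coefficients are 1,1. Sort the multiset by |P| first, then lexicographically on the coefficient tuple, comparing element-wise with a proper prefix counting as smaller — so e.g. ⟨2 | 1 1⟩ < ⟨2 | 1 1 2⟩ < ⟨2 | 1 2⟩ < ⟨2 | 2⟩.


Minimal non-faces — 8 found among 10 rays, 30 max cones:

  • {2,6}:  v_{2} + v_{6} = 0  so sig = ⟨2 | 0⟩
  • {7,9}:  v_{7} + v_{9} = 0  so sig = ⟨2 | 0⟩
  • {0,1}:  v_{0} + v_{1} = v_{4}  so sig = ⟨2 | 1⟩
  • {0,2}:  v_{0} + v_{2} = v_{8}  so sig = ⟨2 | 1⟩
  • {6,8}:  v_{6} + v_{8} = v_{0}  so sig = ⟨2 | 1⟩
  • {2,4}:  v_{2} + v_{4} = v_{1} + v_{8}  so sig = ⟨2 | 1 1⟩
  • {3,4,5}:  v_{3} + v_{4} + v_{5} = 0  so sig = ⟨3 | 0⟩
  • {1,3,5,8}:  v_{1} + v_{3} + v_{5} + v_{8} = v_{2}  so sig = ⟨4 | 1⟩

Sorted signature multiset PRS(X):
    ⟨2 | 0⟩
    ⟨2 | 0⟩
    ⟨2 | 1⟩
    ⟨2 | 1⟩
    ⟨2 | 1⟩
    ⟨2 | 1 1⟩
    ⟨3 | 0⟩
    ⟨4 | 1⟩


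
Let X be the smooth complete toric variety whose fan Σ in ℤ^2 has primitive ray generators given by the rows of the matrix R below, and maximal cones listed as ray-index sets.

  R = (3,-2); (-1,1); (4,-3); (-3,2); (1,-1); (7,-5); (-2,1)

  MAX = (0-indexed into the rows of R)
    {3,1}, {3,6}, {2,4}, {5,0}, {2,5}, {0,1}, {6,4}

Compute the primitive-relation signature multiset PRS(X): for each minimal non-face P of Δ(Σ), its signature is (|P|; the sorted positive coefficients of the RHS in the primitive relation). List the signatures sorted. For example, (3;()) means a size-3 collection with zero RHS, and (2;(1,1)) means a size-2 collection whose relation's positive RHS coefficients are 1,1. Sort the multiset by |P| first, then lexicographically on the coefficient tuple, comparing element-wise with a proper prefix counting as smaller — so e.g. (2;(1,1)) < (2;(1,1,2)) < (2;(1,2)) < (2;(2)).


14 collections generate NE(X_Σ); each relation:

  {0,3}:  v_{0} + v_{3} = 0  ⇒ sig = (2;())
  {1,4}:  v_{1} + v_{4} = 0  ⇒ sig = (2;())
  {0,2}:  v_{0} + v_{2} = v_{5}  ⇒ sig = (2;(1))
  {0,4}:  v_{0} + v_{4} = v_{2}  ⇒ sig = (2;(1))
  {0,6}:  v_{0} + v_{6} = v_{4}  ⇒ sig = (2;(1))
  {1,2}:  v_{1} + v_{2} = v_{0}  ⇒ sig = (2;(1))
  {1,6}:  v_{1} + v_{6} = v_{3}  ⇒ sig = (2;(1))
  {2,3}:  v_{2} + v_{3} = v_{4}  ⇒ sig = (2;(1))
  {3,4}:  v_{3} + v_{4} = v_{6}  ⇒ sig = (2;(1))
  {3,5}:  v_{3} + v_{5} = v_{2}  ⇒ sig = (2;(1))
  {5,6}:  v_{5} + v_{6} = v_{2} + v_{4}  ⇒ sig = (2;(1,1))
  {1,5}:  v_{1} + v_{5} = 2·v_{0}  ⇒ sig = (2;(2))
  {2,6}:  v_{2} + v_{6} = 2·v_{4}  ⇒ sig = (2;(2))
  {4,5}:  v_{4} + v_{5} = 2·v_{2}  ⇒ sig = (2;(2))

Sorted signature multiset PRS(X):
    |P|=2: 14 collections, coeffs (), (), (1), (1), (1), (1), (1), (1), (1), (1), (1,1), (2), (2), (2)


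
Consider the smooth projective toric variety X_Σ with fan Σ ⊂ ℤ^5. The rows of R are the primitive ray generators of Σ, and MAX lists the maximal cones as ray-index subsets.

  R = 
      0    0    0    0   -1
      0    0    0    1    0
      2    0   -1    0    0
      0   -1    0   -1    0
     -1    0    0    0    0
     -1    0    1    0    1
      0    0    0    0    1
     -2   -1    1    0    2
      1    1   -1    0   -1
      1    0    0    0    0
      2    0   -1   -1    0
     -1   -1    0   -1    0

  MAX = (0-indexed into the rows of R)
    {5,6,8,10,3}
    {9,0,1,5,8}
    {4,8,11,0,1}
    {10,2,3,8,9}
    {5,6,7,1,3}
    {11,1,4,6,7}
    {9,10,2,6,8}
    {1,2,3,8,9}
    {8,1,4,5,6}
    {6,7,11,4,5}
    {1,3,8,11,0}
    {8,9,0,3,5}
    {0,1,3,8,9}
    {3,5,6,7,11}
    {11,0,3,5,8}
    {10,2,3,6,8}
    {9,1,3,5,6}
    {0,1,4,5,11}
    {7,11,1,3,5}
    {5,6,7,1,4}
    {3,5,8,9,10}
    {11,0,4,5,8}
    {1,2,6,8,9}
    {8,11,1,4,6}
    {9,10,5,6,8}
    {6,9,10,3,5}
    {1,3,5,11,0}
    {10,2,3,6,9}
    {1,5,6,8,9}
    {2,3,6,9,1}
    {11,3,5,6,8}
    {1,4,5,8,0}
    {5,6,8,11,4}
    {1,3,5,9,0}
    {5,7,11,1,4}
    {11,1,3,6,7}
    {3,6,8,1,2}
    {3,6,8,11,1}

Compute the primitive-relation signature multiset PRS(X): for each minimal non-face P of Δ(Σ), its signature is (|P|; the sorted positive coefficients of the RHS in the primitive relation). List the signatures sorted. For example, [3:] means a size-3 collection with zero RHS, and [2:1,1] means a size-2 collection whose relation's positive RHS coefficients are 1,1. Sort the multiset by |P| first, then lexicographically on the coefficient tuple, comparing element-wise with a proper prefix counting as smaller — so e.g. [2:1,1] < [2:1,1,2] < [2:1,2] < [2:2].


21 minimal non-faces of Δ(Σ) (on 12 rays):

  {0,6}:  v_{0} + v_{6} = 0  ⟹  sig = [2:]
  {4,9}:  v_{4} + v_{9} = 0  ⟹  sig = [2:]
  {1,10}:  v_{1} + v_{10} = v_{2}  ⟹  sig = [2:1]
  {3,4}:  v_{3} + v_{4} = v_{11}  ⟹  sig = [2:1]
  {9,11}:  v_{9} + v_{11} = v_{3}  ⟹  sig = [2:1]
  {2,5}:  v_{2} + v_{5} = v_{6} + v_{9}  ⟹  sig = [2:1,1]
  {7,8}:  v_{7} + v_{8} = v_{4} + v_{6}  ⟹  sig = [2:1,1]
  {0,7}:  v_{0} + v_{7} = v_{1} + v_{5} + v_{11}  ⟹  sig = [2:1,1,1]
  {0,10}:  v_{0} + v_{10} = v_{3} + v_{8} + v_{9}  ⟹  sig = [2:1,1,1]
  {4,10}:  v_{4} + v_{10} = v_{3} + v_{6} + v_{8}  ⟹  sig = [2:1,1,1]
  {0,2}:  v_{0} + v_{2} = v_{1} + v_{3} + v_{8} + v_{9}  ⟹  sig = [2:1,1,1,1]
  {2,4}:  v_{2} + v_{4} = v_{1} + v_{3} + v_{6} + v_{8}  ⟹  sig = [2:1,1,1,1]
  {7,9}:  v_{7} + v_{9} = v_{1} + v_{3} + v_{5} + v_{6}  ⟹  sig = [2:1,1,1,1]
  {2,11}:  v_{2} + v_{11} = v_{1} + 2·v_{3} + v_{6} + v_{8}  ⟹  sig = [2:1,1,1,2]
  {2,7}:  v_{2} + v_{7} = v_{1} + v_{3} + 2·v_{6}  ⟹  sig = [2:1,1,2]
  {10,11}:  v_{10} + v_{11} = 2·v_{3} + v_{6} + v_{8}  ⟹  sig = [2:1,1,2]
  {7,10}:  v_{7} + v_{10} = v_{3} + 2·v_{6}  ⟹  sig = [2:1,2]
  {1,3,5,8}:  v_{1} + v_{3} + v_{5} + v_{8} = 0  ⟹  sig = [4:]
  {1,5,6,11}:  v_{1} + v_{5} + v_{6} + v_{11} = v_{7}  ⟹  sig = [4:1]
  {1,5,8,11}:  v_{1} + v_{5} + v_{8} + v_{11} = v_{4}  ⟹  sig = [4:1]
  {3,6,8,9}:  v_{3} + v_{6} + v_{8} + v_{9} = v_{10}  ⟹  sig = [4:1]

Signatures (|P|; sorted positive RHS coefficients), sorted:
    [2:]
    [2:]
    [2:1]
    [2:1]
    [2:1]
    [2:1,1]
    [2:1,1]
    [2:1,1,1]
    [2:1,1,1]
    [2:1,1,1]
    [2:1,1,1,1]
    [2:1,1,1,1]
    [2:1,1,1,1]
    [2:1,1,1,2]
    [2:1,1,2]
    [2:1,1,2]
    [2:1,2]
    [4:]
    [4:1]
    [4:1]
    [4:1]


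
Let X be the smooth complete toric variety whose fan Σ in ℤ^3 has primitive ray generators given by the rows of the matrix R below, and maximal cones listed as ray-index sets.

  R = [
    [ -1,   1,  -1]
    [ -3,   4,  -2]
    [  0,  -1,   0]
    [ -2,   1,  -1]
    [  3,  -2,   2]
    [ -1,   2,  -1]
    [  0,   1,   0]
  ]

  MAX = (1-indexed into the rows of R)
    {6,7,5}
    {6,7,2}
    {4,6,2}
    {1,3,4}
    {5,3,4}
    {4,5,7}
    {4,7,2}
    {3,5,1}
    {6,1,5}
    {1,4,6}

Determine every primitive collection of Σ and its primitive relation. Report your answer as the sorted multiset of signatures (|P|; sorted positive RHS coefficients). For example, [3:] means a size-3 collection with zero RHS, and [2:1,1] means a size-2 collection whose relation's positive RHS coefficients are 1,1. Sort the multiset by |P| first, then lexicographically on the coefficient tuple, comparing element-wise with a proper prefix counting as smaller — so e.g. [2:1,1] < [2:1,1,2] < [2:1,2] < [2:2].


Δ(Σ) — 7 vertices, 9 min non-faces:

  {3,7}:  v_{3} + v_{7} = 0 ; sig = [2:]
  {1,7}:  v_{1} + v_{7} = v_{6} ; sig = [2:1]
  {3,6}:  v_{3} + v_{6} = v_{1} ; sig = [2:1]
  {2,3}:  v_{2} + v_{3} = v_{4} + v_{6} ; sig = [2:1,1]
  {1,2}:  v_{1} + v_{2} = v_{4} + 2·v_{6} ; sig = [2:1,2]
  {2,5}:  v_{2} + v_{5} = 2·v_{7} ; sig = [2:2]
  {1,4,5}:  v_{1} + v_{4} + v_{5} = 0 ; sig = [3:]
  {4,5,6}:  v_{4} + v_{5} + v_{6} = v_{7} ; sig = [3:1]
  {4,6,7}:  v_{4} + v_{6} + v_{7} = v_{2} ; sig = [3:1]

Signatures (|P|; sorted positive RHS coefficients), sorted:
    [2:]
    [2:1]
    [2:1]
    [2:1,1]
    [2:1,2]
    [2:2]
    [3:]
    [3:1]
    [3:1]


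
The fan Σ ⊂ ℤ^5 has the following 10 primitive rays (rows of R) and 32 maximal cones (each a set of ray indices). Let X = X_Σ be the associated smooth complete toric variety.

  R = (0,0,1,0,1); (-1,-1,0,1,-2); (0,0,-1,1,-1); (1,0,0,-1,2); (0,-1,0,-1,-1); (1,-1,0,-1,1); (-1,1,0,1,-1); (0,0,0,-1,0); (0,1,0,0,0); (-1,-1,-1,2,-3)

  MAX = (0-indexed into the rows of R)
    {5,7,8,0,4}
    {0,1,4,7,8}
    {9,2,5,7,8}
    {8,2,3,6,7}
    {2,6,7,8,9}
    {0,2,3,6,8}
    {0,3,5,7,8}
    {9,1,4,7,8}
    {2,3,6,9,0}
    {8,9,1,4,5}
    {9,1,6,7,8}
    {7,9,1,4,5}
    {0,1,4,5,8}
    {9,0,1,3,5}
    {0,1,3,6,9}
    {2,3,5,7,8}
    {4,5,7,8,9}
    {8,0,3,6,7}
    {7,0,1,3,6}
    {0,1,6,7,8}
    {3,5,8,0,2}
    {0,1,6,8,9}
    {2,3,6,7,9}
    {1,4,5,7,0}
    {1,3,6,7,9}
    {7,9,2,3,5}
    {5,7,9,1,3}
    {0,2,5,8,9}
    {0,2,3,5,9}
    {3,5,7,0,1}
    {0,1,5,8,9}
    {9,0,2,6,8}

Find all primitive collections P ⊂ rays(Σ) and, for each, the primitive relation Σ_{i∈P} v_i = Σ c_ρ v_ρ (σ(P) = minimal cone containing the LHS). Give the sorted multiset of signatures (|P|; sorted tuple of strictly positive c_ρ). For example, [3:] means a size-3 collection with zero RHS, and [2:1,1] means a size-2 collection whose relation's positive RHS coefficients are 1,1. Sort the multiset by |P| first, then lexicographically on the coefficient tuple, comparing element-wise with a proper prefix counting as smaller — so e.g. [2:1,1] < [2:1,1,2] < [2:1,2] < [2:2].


The 11 primitive collections of Σ (r=10, n=5):

  P = {5,6}:  v_{5} + v_{6} = 0  →  sig = [2:]
  P = {1,2}:  v_{1} + v_{2} = v_{9}  →  sig = [2:1]
  P = {3,4}:  v_{3} + v_{4} = v_{5} + v_{7}  →  sig = [2:1,1]
  P = {4,6}:  v_{4} + v_{6} = v_{1} + v_{7} + v_{8}  →  sig = [2:1,1,1]
  P = {2,4}:  v_{2} + v_{4} = v_{5} + v_{7} + v_{8} + v_{9}  →  sig = [2:1,1,1,1]
  P = {0,2,7}:  v_{0} + v_{2} + v_{7} = 0  →  sig = [3:]
  P = {1,3,8}:  v_{1} + v_{3} + v_{8} = 0  →  sig = [3:]
  P = {0,7,9}:  v_{0} + v_{7} + v_{9} = v_{1}  →  sig = [3:1]
  P = {3,8,9}:  v_{3} + v_{8} + v_{9} = v_{2}  →  sig = [3:1]
  P = {0,4,9}:  v_{0} + v_{4} + v_{9} = 2·v_{1} + v_{5} + v_{8}  →  sig = [3:1,1,2]
  P = {1,5,7,8}:  v_{1} + v_{5} + v_{7} + v_{8} = v_{4}  →  sig = [4:1]

Sorted signature multiset PRS(X):
[[2:], [2:1], [2:1,1], [2:1,1,1], [2:1,1,1,1], [3:], [3:], [3:1], [3:1], [3:1,1,2], [4:1]]


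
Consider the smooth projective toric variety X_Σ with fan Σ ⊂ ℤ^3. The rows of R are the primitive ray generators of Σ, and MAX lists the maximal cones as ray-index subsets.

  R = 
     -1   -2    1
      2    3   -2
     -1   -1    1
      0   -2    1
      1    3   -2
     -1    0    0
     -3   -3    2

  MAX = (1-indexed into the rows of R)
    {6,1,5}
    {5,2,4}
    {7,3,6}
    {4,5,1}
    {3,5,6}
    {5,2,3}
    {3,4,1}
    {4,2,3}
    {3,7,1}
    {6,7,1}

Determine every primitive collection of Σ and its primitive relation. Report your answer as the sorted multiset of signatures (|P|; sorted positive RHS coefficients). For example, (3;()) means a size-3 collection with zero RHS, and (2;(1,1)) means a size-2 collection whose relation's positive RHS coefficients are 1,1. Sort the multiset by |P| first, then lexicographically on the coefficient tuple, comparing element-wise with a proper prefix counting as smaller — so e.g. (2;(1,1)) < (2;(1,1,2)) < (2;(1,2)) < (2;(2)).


9 minimal non-faces of Δ(Σ) (on 7 rays):

  P={2,6}:  v_{2} + v_{6} = v_{5}  ⇒ sig = (2;(1))
  P={2,7}:  v_{2} + v_{7} = v_{6}  ⇒ sig = (2;(1))
  P={4,6}:  v_{4} + v_{6} = v_{1}  ⇒ sig = (2;(1))
  P={1,2}:  v_{1} + v_{2} = v_{4} + v_{5}  ⇒ sig = (2;(1,1))
  P={4,7}:  v_{4} + v_{7} = 2·v_{1} + v_{3}  ⇒ sig = (2;(1,2))
  P={5,7}:  v_{5} + v_{7} = 2·v_{6}  ⇒ sig = (2;(2))
  P={3,4,5}:  v_{3} + v_{4} + v_{5} = 0  ⇒ sig = (3;())
  P={1,3,5}:  v_{1} + v_{3} + v_{5} = v_{6}  ⇒ sig = (3;(1))
  P={1,3,6}:  v_{1} + v_{3} + v_{6} = v_{7}  ⇒ sig = (3;(1))

Sorted signature multiset PRS(X):
    |P|=2: 6 collections, coeffs (1), (1), (1), (1,1), (1,2), (2)
    |P|=3: 3 collections, coeffs (), (1), (1)


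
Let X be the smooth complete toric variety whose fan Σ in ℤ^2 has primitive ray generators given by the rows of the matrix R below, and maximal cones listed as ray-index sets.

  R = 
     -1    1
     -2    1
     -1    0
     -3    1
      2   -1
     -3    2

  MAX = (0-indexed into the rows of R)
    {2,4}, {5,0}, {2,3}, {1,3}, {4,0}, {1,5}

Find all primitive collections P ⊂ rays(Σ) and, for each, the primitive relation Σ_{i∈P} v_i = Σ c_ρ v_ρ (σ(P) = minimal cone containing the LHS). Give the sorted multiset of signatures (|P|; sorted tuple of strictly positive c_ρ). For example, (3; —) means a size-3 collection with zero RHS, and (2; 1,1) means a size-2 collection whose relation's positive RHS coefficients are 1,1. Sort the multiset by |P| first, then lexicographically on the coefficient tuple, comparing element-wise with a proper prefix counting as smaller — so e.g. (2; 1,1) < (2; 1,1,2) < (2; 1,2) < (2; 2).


|primitive collections| = 9. Relations:

  P={1,4}:  v_{1} + v_{4} = 0  →  sig = (2; —)
  P={0,1}:  v_{0} + v_{1} = v_{5}  →  sig = (2; 1)
  P={0,2}:  v_{0} + v_{2} = v_{1}  →  sig = (2; 1)
  P={1,2}:  v_{1} + v_{2} = v_{3}  →  sig = (2; 1)
  P={3,4}:  v_{3} + v_{4} = v_{2}  →  sig = (2; 1)
  P={4,5}:  v_{4} + v_{5} = v_{0}  →  sig = (2; 1)
  P={0,3}:  v_{0} + v_{3} = 2·v_{1}  →  sig = (2; 2)
  P={2,5}:  v_{2} + v_{5} = 2·v_{1}  →  sig = (2; 2)
  P={3,5}:  v_{3} + v_{5} = 3·v_{1}  →  sig = (2; 3)

Signatures (|P|; sorted positive RHS coefficients), sorted:
    (2; —)
    (2; 1)
    (2; 1)
    (2; 1)
    (2; 1)
    (2; 1)
    (2; 2)
    (2; 2)
    (2; 3)
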